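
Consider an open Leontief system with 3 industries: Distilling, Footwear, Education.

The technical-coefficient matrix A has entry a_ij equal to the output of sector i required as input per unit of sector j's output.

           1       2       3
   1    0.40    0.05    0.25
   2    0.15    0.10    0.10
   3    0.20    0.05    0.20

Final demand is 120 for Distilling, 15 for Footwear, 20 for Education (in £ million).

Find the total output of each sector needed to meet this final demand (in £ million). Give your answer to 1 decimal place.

I − A =
  [   0.60    -0.05    -0.25]
  [  -0.15     0.90    -0.10]
  [  -0.20    -0.05     0.80]
Cofactors of I−A, C_ij = (−1)^(i+j)·(minor ij) (rows/columns in the sector order above):
  C_11 = (0.90)(0.80) − (-0.10)(-0.05) = 0.7150
  C_12 = −[(-0.15)(0.80) − (-0.10)(-0.20)] = 0.1400
  C_13 = (-0.15)(-0.05) − (0.90)(-0.20) = 0.1875
  C_21 = −[(-0.05)(0.80) − (-0.25)(-0.05)] = 0.0525
  C_22 = (0.60)(0.80) − (-0.25)(-0.20) = 0.4300
  C_23 = −[(0.60)(-0.05) − (-0.05)(-0.20)] = 0.0400
  C_31 = (-0.05)(-0.10) − (-0.25)(0.90) = 0.2300
  C_32 = −[(0.60)(-0.10) − (-0.25)(-0.15)] = 0.0975
  C_33 = (0.60)(0.90) − (-0.05)(-0.15) = 0.5325
det(I−A) = Σ_j (I−A)_1j·C_1j = (0.60)(0.7150) + (-0.05)(0.1400) + (-0.25)(0.1875) = 0.375125
adj(I−A) = Cᵀ =
  [ 0.7150   0.0525   0.2300]
  [ 0.1400   0.4300   0.0975]
  [ 0.1875   0.0400   0.5325]
(I − A)⁻¹ = adj(I−A) / det(I−A) ≈
  [   1.9060     0.1400     0.6131]
  [   0.3732     1.1463     0.2599]
  [   0.4998     0.1066     1.4195]
x = (I − A)⁻¹ d = adj(I−A)·d / det(I−A), with det(I−A) = 0.375125:
  x_1 = (0.7150·120 + 0.0525·15 + 0.2300·20) / 0.375125 = 91.1875 / 0.375125 ≈ 243.1
  x_2 = (0.1400·120 + 0.4300·15 + 0.0975·20) / 0.375125 = 25.20 / 0.375125 ≈ 67.2
  x_3 = (0.1875·120 + 0.0400·15 + 0.5325·20) / 0.375125 = 33.75 / 0.375125 ≈ 90.0

x_1 = 243.1, x_2 = 67.2, x_3 = 90.0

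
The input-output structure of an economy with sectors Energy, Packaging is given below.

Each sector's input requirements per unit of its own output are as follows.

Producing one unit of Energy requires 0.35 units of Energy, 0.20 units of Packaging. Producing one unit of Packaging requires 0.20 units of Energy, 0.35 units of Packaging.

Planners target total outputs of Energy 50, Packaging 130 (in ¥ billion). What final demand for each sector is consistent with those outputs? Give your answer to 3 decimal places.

I − A =
  [   0.65    -0.20]
  [  -0.20     0.65]
d = (I − A) x:
  d_1 = (+0.65)·50 + (-0.20)·130 = 6.500
  d_2 = (-0.20)·50 + (+0.65)·130 = 74.500

d_1 = 6.500, d_2 = 74.500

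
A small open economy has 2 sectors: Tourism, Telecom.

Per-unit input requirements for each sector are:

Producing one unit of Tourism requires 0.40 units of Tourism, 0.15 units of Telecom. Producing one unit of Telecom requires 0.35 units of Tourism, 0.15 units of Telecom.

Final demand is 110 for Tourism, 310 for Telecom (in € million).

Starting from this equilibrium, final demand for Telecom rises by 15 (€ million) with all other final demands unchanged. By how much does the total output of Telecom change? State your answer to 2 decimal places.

I − A =
  [   0.60    -0.35]
  [  -0.15     0.85]
det(I−A) = (0.60)(0.85) − (-0.35)(-0.15) = 0.4575
adj(I−A) = [[0.85, 0.35], [0.15, 0.60]]
(I − A)⁻¹ = adj(I−A) / det(I−A) ≈
  [   1.8579     0.7650]
  [   0.3279     1.3115]
Δx = (I − A)⁻¹ Δd with Δd having +15 in the Telecom component and 0 elsewhere.
So Δx_2 = L_22 · (+15), where L_22 = adj(I−A)_22 / det(I−A) = 0.60 / 0.4575.
Δx_2 = 0.60 × (+15) / 0.4575 = 9.00 / 0.4575 ≈ 19.67.

Δx_2 = 19.67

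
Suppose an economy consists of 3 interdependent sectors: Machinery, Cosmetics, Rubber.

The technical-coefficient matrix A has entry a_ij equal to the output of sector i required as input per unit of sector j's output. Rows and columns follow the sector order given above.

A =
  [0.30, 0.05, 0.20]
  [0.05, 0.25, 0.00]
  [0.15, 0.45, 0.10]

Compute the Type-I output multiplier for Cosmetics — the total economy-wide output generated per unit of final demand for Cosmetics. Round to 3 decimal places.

I − A =
  [   0.70    -0.05    -0.20]
  [  -0.05     0.75     0.00]
  [  -0.15    -0.45     0.90]
Cofactors of I−A, C_ij = (−1)^(i+j)·(minor ij) (rows/columns in the sector order above):
  C_11 = (0.75)(0.90) − (0.00)(-0.45) = 0.6750
  C_12 = −[(-0.05)(0.90) − (0.00)(-0.15)] = 0.0450
  C_13 = (-0.05)(-0.45) − (0.75)(-0.15) = 0.1350
  C_21 = −[(-0.05)(0.90) − (-0.20)(-0.45)] = 0.1350
  C_22 = (0.70)(0.90) − (-0.20)(-0.15) = 0.6000
  C_23 = −[(0.70)(-0.45) − (-0.05)(-0.15)] = 0.3225
  C_31 = (-0.05)(0.00) − (-0.20)(0.75) = 0.1500
  C_32 = −[(0.70)(0.00) − (-0.20)(-0.05)] = 0.0100
  C_33 = (0.70)(0.75) − (-0.05)(-0.05) = 0.5225
det(I−A) = Σ_j (I−A)_1j·C_1j = (0.70)(0.6750) + (-0.05)(0.0450) + (-0.20)(0.1350) = 0.44325
adj(I−A) = Cᵀ =
  [ 0.6750   0.1350   0.1500]
  [ 0.0450   0.6000   0.0100]
  [ 0.1350   0.3225   0.5225]
(I − A)⁻¹ = adj(I−A) / det(I−A) ≈
  [   1.5228     0.3046     0.3384]
  [   0.1015     1.3536     0.0226]
  [   0.3046     0.7276     1.1788]
The output multiplier for sector j is the column-j sum of the Leontief inverse (I − A)⁻¹ = adj(I−A) / det(I−A).
Column C of adj(I−A): (0.1350, 0.6000, 0.3225); det(I−A) = 0.44325.
m_C = (0.1350 + 0.6000 + 0.3225) / 0.44325 = 1.0575 / 0.44325 ≈ 2.386.

m_C = 2.386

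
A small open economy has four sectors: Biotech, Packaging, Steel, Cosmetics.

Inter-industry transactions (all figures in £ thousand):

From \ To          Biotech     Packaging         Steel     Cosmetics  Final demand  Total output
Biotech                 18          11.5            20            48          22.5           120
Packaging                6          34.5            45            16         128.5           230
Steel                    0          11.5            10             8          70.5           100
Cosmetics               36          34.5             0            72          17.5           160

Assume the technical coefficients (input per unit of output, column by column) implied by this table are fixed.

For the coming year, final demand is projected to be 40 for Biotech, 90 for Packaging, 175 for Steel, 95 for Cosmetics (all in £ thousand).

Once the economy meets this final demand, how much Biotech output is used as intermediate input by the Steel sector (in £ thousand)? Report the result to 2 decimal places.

Technical coefficients a_ij = z_ij / X_j:
  a_11 = 18/120 = 0.15, a_21 = 6/120 = 0.05, a_31 = 0/120 = 0.00, a_41 = 36/120 = 0.30
  a_12 = 11.5/230 = 0.05, a_22 = 34.5/230 = 0.15, a_32 = 11.5/230 = 0.05, a_42 = 34.5/230 = 0.15
  a_13 = 20/100 = 0.20, a_23 = 45/100 = 0.45, a_33 = 10/100 = 0.10, a_43 = 0/100 = 0.00
  a_14 = 48/160 = 0.30, a_24 = 16/160 = 0.10, a_34 = 8/160 = 0.05, a_44 = 72/160 = 0.45
I − A =
  [   0.85    -0.05    -0.20    -0.30]
  [  -0.05     0.85    -0.45    -0.10]
  [   0.00    -0.05     0.90    -0.05]
  [  -0.30    -0.15     0.00     0.55]
Compute the cofactors C_ij = (−1)^(i+j)·(3×3 minor ij) of I−A; the adjugate is their transpose:
adj(I−A) = Cᵀ =
  [ 0.391500   0.072250   0.123125   0.237875]
  [ 0.058500   0.336750   0.181375   0.109625]
  [ 0.016000   0.026000   0.303000   0.041000]
  [ 0.229500   0.131250   0.116625   0.628375]
det(I−A) = Σ_j (I−A)_1j·C_1j = (0.85)(0.391500) + (-0.05)(0.058500) + (-0.20)(0.016000) + (-0.30)(0.229500) = 0.2578
(I − A)⁻¹ = adj(I−A) / det(I−A) ≈
  [   1.5186     0.2803     0.4776     0.9227]
  [   0.2269     1.3062     0.7035     0.4252]
  [   0.0621     0.1009     1.1753     0.1590]
  [   0.8902     0.5091     0.4524     2.4375]
First solve x = (I − A)⁻¹ d = adj(I−A)·d / det(I−A); in particular x_3 = (0.016000·40 + 0.026000·90 + 0.303000·175 + 0.041000·95) / 0.2578 = 59.90 / 0.2578 ≈ 232.3507.
Intermediate flow from 1 to 3: z_13 = a_13 · x_3 = 0.20 × 59.90 / 0.2578 = 11.98 / 0.2578 ≈ 46.47.

z_13 = 46.47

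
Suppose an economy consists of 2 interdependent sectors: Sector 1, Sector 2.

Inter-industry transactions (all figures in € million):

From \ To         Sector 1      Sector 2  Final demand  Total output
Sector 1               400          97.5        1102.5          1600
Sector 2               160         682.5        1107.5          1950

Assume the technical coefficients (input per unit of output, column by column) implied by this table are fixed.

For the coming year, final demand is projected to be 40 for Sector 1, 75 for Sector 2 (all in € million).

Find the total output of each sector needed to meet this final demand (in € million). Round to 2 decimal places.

Technical coefficients a_ij = z_ij / X_j:
  a_11 = 400/1600 = 0.25, a_21 = 160/1600 = 0.10
  a_12 = 97.5/1950 = 0.05, a_22 = 682.5/1950 = 0.35
I − A =
  [   0.75    -0.05]
  [  -0.10     0.65]
det(I−A) = (0.75)(0.65) − (-0.05)(-0.10) = 0.4825
adj(I−A) = [[0.65, 0.05], [0.10, 0.75]]
(I − A)⁻¹ = adj(I−A) / det(I−A) ≈
  [   1.3472     0.1036]
  [   0.2073     1.5544]
x = (I − A)⁻¹ d = adj(I−A)·d / det(I−A), with det(I−A) = 0.4825:
  x_1 = (0.65·40 + 0.05·75) / 0.4825 = 29.75 / 0.4825 ≈ 61.66
  x_2 = (0.10·40 + 0.75·75) / 0.4825 = 60.25 / 0.4825 ≈ 124.87

x_1 = 61.66, x_2 = 124.87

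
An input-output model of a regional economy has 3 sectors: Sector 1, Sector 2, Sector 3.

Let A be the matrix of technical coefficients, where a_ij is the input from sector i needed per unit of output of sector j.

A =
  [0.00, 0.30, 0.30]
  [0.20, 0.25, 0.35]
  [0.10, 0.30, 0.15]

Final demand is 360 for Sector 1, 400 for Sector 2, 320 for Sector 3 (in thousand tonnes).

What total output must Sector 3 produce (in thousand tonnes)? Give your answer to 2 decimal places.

I − A =
  [   1.00    -0.30    -0.30]
  [  -0.20     0.75    -0.35]
  [  -0.10    -0.30     0.85]
Cofactors of I−A, C_ij = (−1)^(i+j)·(minor ij) (rows/columns in the sector order above):
  C_11 = (0.75)(0.85) − (-0.35)(-0.30) = 0.5325
  C_12 = −[(-0.20)(0.85) − (-0.35)(-0.10)] = 0.2050
  C_13 = (-0.20)(-0.30) − (0.75)(-0.10) = 0.1350
  C_21 = −[(-0.30)(0.85) − (-0.30)(-0.30)] = 0.3450
  C_22 = (1.00)(0.85) − (-0.30)(-0.10) = 0.8200
  C_23 = −[(1.00)(-0.30) − (-0.30)(-0.10)] = 0.3300
  C_31 = (-0.30)(-0.35) − (-0.30)(0.75) = 0.3300
  C_32 = −[(1.00)(-0.35) − (-0.30)(-0.20)] = 0.4100
  C_33 = (1.00)(0.75) − (-0.30)(-0.20) = 0.6900
det(I−A) = Σ_j (I−A)_1j·C_1j = (1.00)(0.5325) + (-0.30)(0.2050) + (-0.30)(0.1350) = 0.4305
adj(I−A) = Cᵀ =
  [ 0.5325   0.3450   0.3300]
  [ 0.2050   0.8200   0.4100]
  [ 0.1350   0.3300   0.6900]
(I − A)⁻¹ = adj(I−A) / det(I−A) ≈
  [   1.2369     0.8014     0.7666]
  [   0.4762     1.9048     0.9524]
  [   0.3136     0.7666     1.6028]
x = (I − A)⁻¹ d = adj(I−A)·d / det(I−A), with det(I−A) = 0.4305:
  x_1 = (0.5325·360 + 0.3450·400 + 0.3300·320) / 0.4305 = 435.30 / 0.4305 ≈ 1011.15
  x_2 = (0.2050·360 + 0.8200·400 + 0.4100·320) / 0.4305 = 533.00 / 0.4305 ≈ 1238.10
  x_3 = (0.1350·360 + 0.3300·400 + 0.6900·320) / 0.4305 = 401.40 / 0.4305 ≈ 932.40

x_3 = 932.40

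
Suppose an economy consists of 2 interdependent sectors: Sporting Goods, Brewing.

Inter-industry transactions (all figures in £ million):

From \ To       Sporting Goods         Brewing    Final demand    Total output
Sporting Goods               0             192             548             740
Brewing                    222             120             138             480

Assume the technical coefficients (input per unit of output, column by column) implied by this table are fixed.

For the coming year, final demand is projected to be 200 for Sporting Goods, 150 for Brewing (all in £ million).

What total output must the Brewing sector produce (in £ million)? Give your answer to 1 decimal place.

x_2 = 333.3

Technical coefficients a_ij = z_ij / X_j:
  a_11 = 0/740 = 0.00, a_21 = 222/740 = 0.30
  a_12 = 192/480 = 0.40, a_22 = 120/480 = 0.25
I − A =
  [   1.00    -0.40]
  [  -0.30     0.75]
det(I−A) = (1.00)(0.75) − (-0.40)(-0.30) = 0.6300
adj(I−A) = [[0.75, 0.40], [0.30, 1.00]]
(I − A)⁻¹ = adj(I−A) / det(I−A) ≈
  [   1.1905     0.6349]
  [   0.4762     1.5873]
x = (I − A)⁻¹ d = adj(I−A)·d / det(I−A), with det(I−A) = 0.6300:
  x_1 = (0.75·200 + 0.40·150) / 0.6300 = 210.00 / 0.6300 ≈ 333.3
  x_2 = (0.30·200 + 1.00·150) / 0.6300 = 210.00 / 0.6300 ≈ 333.3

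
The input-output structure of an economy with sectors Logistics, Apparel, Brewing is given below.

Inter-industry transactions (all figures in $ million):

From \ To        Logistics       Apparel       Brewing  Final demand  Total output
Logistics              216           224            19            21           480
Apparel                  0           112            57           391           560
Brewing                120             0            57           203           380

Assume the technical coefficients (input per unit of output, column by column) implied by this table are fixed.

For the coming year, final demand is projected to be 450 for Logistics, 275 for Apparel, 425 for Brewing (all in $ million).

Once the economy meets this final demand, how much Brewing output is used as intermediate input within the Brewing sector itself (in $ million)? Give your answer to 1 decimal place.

z_BB = 130.9

Technical coefficients a_ij = z_ij / X_j:
  a_LL = 216/480 = 0.45, a_AL = 0/480 = 0.00, a_BL = 120/480 = 0.25
  a_LA = 224/560 = 0.40, a_AA = 112/560 = 0.20, a_BA = 0/560 = 0.00
  a_LB = 19/380 = 0.05, a_AB = 57/380 = 0.15, a_BB = 57/380 = 0.15
I − A =
  [   0.55    -0.40    -0.05]
  [   0.00     0.80    -0.15]
  [  -0.25     0.00     0.85]
Cofactors of I−A, C_ij = (−1)^(i+j)·(minor ij) (rows/columns in the sector order above):
  C_11 = (0.80)(0.85) − (-0.15)(0.00) = 0.6800
  C_12 = −[(0.00)(0.85) − (-0.15)(-0.25)] = 0.0375
  C_13 = (0.00)(0.00) − (0.80)(-0.25) = 0.2000
  C_21 = −[(-0.40)(0.85) − (-0.05)(0.00)] = 0.3400
  C_22 = (0.55)(0.85) − (-0.05)(-0.25) = 0.4550
  C_23 = −[(0.55)(0.00) − (-0.40)(-0.25)] = 0.1000
  C_31 = (-0.40)(-0.15) − (-0.05)(0.80) = 0.1000
  C_32 = −[(0.55)(-0.15) − (-0.05)(0.00)] = 0.0825
  C_33 = (0.55)(0.80) − (-0.40)(0.00) = 0.4400
det(I−A) = Σ_j (I−A)_1j·C_1j = (0.55)(0.6800) + (-0.40)(0.0375) + (-0.05)(0.2000) = 0.3490
adj(I−A) = Cᵀ =
  [ 0.6800   0.3400   0.1000]
  [ 0.0375   0.4550   0.0825]
  [ 0.2000   0.1000   0.4400]
(I − A)⁻¹ = adj(I−A) / det(I−A) ≈
  [   1.9484     0.9742     0.2865]
  [   0.1074     1.3037     0.2364]
  [   0.5731     0.2865     1.2607]
First solve x = (I − A)⁻¹ d = adj(I−A)·d / det(I−A); in particular x_B = (0.2000·450 + 0.1000·275 + 0.4400·425) / 0.3490 = 304.50 / 0.3490 ≈ 872.493.
Intermediate flow from B to B: z_BB = a_BB · x_B = 0.15 × 304.50 / 0.3490 = 45.675 / 0.3490 ≈ 130.9.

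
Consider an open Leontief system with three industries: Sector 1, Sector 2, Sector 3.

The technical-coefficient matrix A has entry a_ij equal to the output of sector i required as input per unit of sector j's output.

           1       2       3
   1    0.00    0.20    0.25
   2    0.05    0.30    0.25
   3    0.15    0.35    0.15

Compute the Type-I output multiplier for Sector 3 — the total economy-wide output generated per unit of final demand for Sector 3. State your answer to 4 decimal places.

m_3 = 2.5549

I − A =
  [   1.00    -0.20    -0.25]
  [  -0.05     0.70    -0.25]
  [  -0.15    -0.35     0.85]
Cofactors of I−A, C_ij = (−1)^(i+j)·(minor ij) (rows/columns in the sector order above):
  C_11 = (0.70)(0.85) − (-0.25)(-0.35) = 0.5075
  C_12 = −[(-0.05)(0.85) − (-0.25)(-0.15)] = 0.0800
  C_13 = (-0.05)(-0.35) − (0.70)(-0.15) = 0.1225
  C_21 = −[(-0.20)(0.85) − (-0.25)(-0.35)] = 0.2575
  C_22 = (1.00)(0.85) − (-0.25)(-0.15) = 0.8125
  C_23 = −[(1.00)(-0.35) − (-0.20)(-0.15)] = 0.3800
  C_31 = (-0.20)(-0.25) − (-0.25)(0.70) = 0.2250
  C_32 = −[(1.00)(-0.25) − (-0.25)(-0.05)] = 0.2625
  C_33 = (1.00)(0.70) − (-0.20)(-0.05) = 0.6900
det(I−A) = Σ_j (I−A)_1j·C_1j = (1.00)(0.5075) + (-0.20)(0.0800) + (-0.25)(0.1225) = 0.460875
adj(I−A) = Cᵀ =
  [ 0.5075   0.2575   0.2250]
  [ 0.0800   0.8125   0.2625]
  [ 0.1225   0.3800   0.6900]
(I − A)⁻¹ = adj(I−A) / det(I−A) ≈
  [   1.10117     0.55872     0.48820]
  [   0.17358     1.76295     0.56957]
  [   0.26580     0.82452     1.49715]
The output multiplier for sector j is the column-j sum of the Leontief inverse (I − A)⁻¹ = adj(I−A) / det(I−A).
Column 3 of adj(I−A): (0.2250, 0.2625, 0.6900); det(I−A) = 0.460875.
m_3 = (0.2250 + 0.2625 + 0.6900) / 0.460875 = 1.1775 / 0.460875 ≈ 2.5549.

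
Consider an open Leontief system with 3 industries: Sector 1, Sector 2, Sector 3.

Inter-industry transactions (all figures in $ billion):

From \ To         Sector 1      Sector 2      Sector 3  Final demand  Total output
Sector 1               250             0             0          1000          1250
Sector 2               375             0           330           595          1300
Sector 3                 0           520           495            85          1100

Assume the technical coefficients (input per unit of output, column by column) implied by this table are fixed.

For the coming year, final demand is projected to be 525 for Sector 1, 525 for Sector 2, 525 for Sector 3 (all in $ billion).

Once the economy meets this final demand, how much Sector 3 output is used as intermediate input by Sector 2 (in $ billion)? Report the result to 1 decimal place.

Technical coefficients a_ij = z_ij / X_j:
  a_11 = 250/1250 = 0.20, a_21 = 375/1250 = 0.30, a_31 = 0/1250 = 0.00
  a_12 = 0/1300 = 0.00, a_22 = 0/1300 = 0.00, a_32 = 520/1300 = 0.40
  a_13 = 0/1100 = 0.00, a_23 = 330/1100 = 0.30, a_33 = 495/1100 = 0.45
I − A =
  [   0.80     0.00     0.00]
  [  -0.30     1.00    -0.30]
  [   0.00    -0.40     0.55]
Cofactors of I−A, C_ij = (−1)^(i+j)·(minor ij) (rows/columns in the sector order above):
  C_11 = (1.00)(0.55) − (-0.30)(-0.40) = 0.4300
  C_12 = −[(-0.30)(0.55) − (-0.30)(0.00)] = 0.1650
  C_13 = (-0.30)(-0.40) − (1.00)(0.00) = 0.1200
  C_21 = −[(0.00)(0.55) − (0.00)(-0.40)] = 0.0000
  C_22 = (0.80)(0.55) − (0.00)(0.00) = 0.4400
  C_23 = −[(0.80)(-0.40) − (0.00)(0.00)] = 0.3200
  C_31 = (0.00)(-0.30) − (0.00)(1.00) = 0.0000
  C_32 = −[(0.80)(-0.30) − (0.00)(-0.30)] = 0.2400
  C_33 = (0.80)(1.00) − (0.00)(-0.30) = 0.8000
det(I−A) = Σ_j (I−A)_1j·C_1j = (0.80)(0.4300) + (0.00)(0.1650) + (0.00)(0.1200) = 0.3440
adj(I−A) = Cᵀ =
  [ 0.4300   0.0000   0.0000]
  [ 0.1650   0.4400   0.2400]
  [ 0.1200   0.3200   0.8000]
(I − A)⁻¹ = adj(I−A) / det(I−A) ≈
  [   1.2500     0.0000     0.0000]
  [   0.4797     1.2791     0.6977]
  [   0.3488     0.9302     2.3256]
First solve x = (I − A)⁻¹ d = adj(I−A)·d / det(I−A); in particular x_2 = (0.1650·525 + 0.4400·525 + 0.2400·525) / 0.3440 = 443.625 / 0.3440 ≈ 1289.608.
Intermediate flow from 3 to 2: z_32 = a_32 · x_2 = 0.40 × 443.625 / 0.3440 = 177.45 / 0.3440 ≈ 515.8.

z_32 = 515.8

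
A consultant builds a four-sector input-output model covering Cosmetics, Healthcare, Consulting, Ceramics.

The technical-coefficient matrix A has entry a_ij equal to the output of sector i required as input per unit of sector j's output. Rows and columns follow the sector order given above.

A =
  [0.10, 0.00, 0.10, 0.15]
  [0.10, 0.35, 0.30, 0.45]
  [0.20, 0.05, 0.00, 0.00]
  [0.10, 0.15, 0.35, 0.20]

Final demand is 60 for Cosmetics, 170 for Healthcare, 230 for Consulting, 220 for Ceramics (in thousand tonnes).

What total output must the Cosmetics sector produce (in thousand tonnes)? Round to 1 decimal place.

x_1 = 200.8

I − A =
  [   0.90     0.00    -0.10    -0.15]
  [  -0.10     0.65    -0.30    -0.45]
  [  -0.20    -0.05     1.00     0.00]
  [  -0.10    -0.15    -0.35     0.80]
Compute the cofactors C_ij = (−1)^(i+j)·(3×3 minor ij) of I−A; the adjugate is their transpose:
adj(I−A) = Cᵀ =
  [ 0.432625   0.029125   0.086125   0.097500]
  [ 0.204500   0.678500   0.371000   0.420000]
  [ 0.096750   0.039750   0.395250   0.040500]
  [ 0.134750   0.148250   0.253250   0.558000]
det(I−A) = Σ_j (I−A)_1j·C_1j = (0.90)(0.432625) + (0.00)(0.204500) + (-0.10)(0.096750) + (-0.15)(0.134750) = 0.359475
(I − A)⁻¹ = adj(I−A) / det(I−A) ≈
  [   1.2035     0.0810     0.2396     0.2712]
  [   0.5689     1.8875     1.0321     1.1684]
  [   0.2691     0.1106     1.0995     0.1127]
  [   0.3749     0.4124     0.7045     1.5523]
x = (I − A)⁻¹ d = adj(I−A)·d / det(I−A), with det(I−A) = 0.359475:
  x_1 = (0.432625·60 + 0.029125·170 + 0.086125·230 + 0.097500·220) / 0.359475 = 72.1675 / 0.359475 ≈ 200.8
  x_2 = (0.204500·60 + 0.678500·170 + 0.371000·230 + 0.420000·220) / 0.359475 = 305.345 / 0.359475 ≈ 849.4
  x_3 = (0.096750·60 + 0.039750·170 + 0.395250·230 + 0.040500·220) / 0.359475 = 112.38 / 0.359475 ≈ 312.6
  x_4 = (0.134750·60 + 0.148250·170 + 0.253250·230 + 0.558000·220) / 0.359475 = 214.295 / 0.359475 ≈ 596.1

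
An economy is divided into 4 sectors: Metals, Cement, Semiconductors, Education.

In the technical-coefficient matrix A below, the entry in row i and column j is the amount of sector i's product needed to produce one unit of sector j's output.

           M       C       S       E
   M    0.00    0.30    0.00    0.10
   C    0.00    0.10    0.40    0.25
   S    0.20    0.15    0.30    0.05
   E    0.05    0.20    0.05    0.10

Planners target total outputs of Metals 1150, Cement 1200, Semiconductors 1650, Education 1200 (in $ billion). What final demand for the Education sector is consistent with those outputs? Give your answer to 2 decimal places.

I − A =
  [   1.00    -0.30     0.00    -0.10]
  [   0.00     0.90    -0.40    -0.25]
  [  -0.20    -0.15     0.70    -0.05]
  [  -0.05    -0.20    -0.05     0.90]
d = (I − A) x:
  d_M = (+1.00)·1150 + (-0.30)·1200 + (+0.00)·1650 + (-0.10)·1200 = 670.00
  d_C = (+0.00)·1150 + (+0.90)·1200 + (-0.40)·1650 + (-0.25)·1200 = 120.00
  d_S = (-0.20)·1150 + (-0.15)·1200 + (+0.70)·1650 + (-0.05)·1200 = 685.00
  d_E = (-0.05)·1150 + (-0.20)·1200 + (-0.05)·1650 + (+0.90)·1200 = 700.00

d_E = 700.00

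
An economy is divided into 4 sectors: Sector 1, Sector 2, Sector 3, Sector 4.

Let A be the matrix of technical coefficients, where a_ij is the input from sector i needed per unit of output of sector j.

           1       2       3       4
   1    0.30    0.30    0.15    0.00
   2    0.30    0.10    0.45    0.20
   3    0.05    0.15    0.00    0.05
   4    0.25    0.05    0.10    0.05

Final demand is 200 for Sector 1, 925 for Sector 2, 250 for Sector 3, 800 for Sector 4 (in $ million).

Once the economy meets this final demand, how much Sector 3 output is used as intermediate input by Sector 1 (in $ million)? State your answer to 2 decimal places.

z_31 = 67.77

I − A =
  [   0.70    -0.30    -0.15     0.00]
  [  -0.30     0.90    -0.45    -0.20]
  [  -0.05    -0.15     1.00    -0.05]
  [  -0.25    -0.05    -0.10     0.95]
Compute the cofactors C_ij = (−1)^(i+j)·(3×3 minor ij) of I−A; the adjugate is their transpose:
adj(I−A) = Cᵀ =
  [ 0.77225   0.30525   0.26100   0.07800]
  [ 0.36150   0.65250   0.36350   0.15650]
  [ 0.10450   0.11950   0.49100   0.05100]
  [ 0.23325   0.12725   0.13950   0.47250]
det(I−A) = Σ_j (I−A)_1j·C_1j = (0.70)(0.77225) + (-0.30)(0.36150) + (-0.15)(0.10450) + (0.00)(0.23325) = 0.41645
(I − A)⁻¹ = adj(I−A) / det(I−A) ≈
  [   1.8544     0.7330     0.6267     0.1873]
  [   0.8681     1.5668     0.8729     0.3758]
  [   0.2509     0.2869     1.1790     0.1225]
  [   0.5601     0.3056     0.3350     1.1346]
First solve x = (I − A)⁻¹ d = adj(I−A)·d / det(I−A); in particular x_1 = (0.77225·200 + 0.30525·925 + 0.26100·250 + 0.07800·800) / 0.41645 = 564.45625 / 0.41645 ≈ 1355.3998.
Intermediate flow from 3 to 1: z_31 = a_31 · x_1 = 0.05 × 564.45625 / 0.41645 = 28.2228125 / 0.41645 ≈ 67.77.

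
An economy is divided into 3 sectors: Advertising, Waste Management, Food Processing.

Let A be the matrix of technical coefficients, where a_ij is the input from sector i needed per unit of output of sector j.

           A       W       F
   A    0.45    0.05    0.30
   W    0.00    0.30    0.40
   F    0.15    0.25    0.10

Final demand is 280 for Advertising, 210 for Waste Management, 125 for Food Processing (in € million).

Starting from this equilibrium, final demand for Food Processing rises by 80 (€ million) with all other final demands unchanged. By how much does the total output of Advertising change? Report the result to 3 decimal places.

Δx_A = 71.595

I − A =
  [   0.55    -0.05    -0.30]
  [   0.00     0.70    -0.40]
  [  -0.15    -0.25     0.90]
Cofactors of I−A, C_ij = (−1)^(i+j)·(minor ij) (rows/columns in the sector order above):
  C_11 = (0.70)(0.90) − (-0.40)(-0.25) = 0.5300
  C_12 = −[(0.00)(0.90) − (-0.40)(-0.15)] = 0.0600
  C_13 = (0.00)(-0.25) − (0.70)(-0.15) = 0.1050
  C_21 = −[(-0.05)(0.90) − (-0.30)(-0.25)] = 0.1200
  C_22 = (0.55)(0.90) − (-0.30)(-0.15) = 0.4500
  C_23 = −[(0.55)(-0.25) − (-0.05)(-0.15)] = 0.1450
  C_31 = (-0.05)(-0.40) − (-0.30)(0.70) = 0.2300
  C_32 = −[(0.55)(-0.40) − (-0.30)(0.00)] = 0.2200
  C_33 = (0.55)(0.70) − (-0.05)(0.00) = 0.3850
det(I−A) = Σ_j (I−A)_1j·C_1j = (0.55)(0.5300) + (-0.05)(0.0600) + (-0.30)(0.1050) = 0.2570
adj(I−A) = Cᵀ =
  [ 0.5300   0.1200   0.2300]
  [ 0.0600   0.4500   0.2200]
  [ 0.1050   0.1450   0.3850]
(I − A)⁻¹ = adj(I−A) / det(I−A) ≈
  [   2.0623     0.4669     0.8949]
  [   0.2335     1.7510     0.8560]
  [   0.4086     0.5642     1.4981]
Δx = (I − A)⁻¹ Δd with Δd having +80 in the Food Processing component and 0 elsewhere.
So Δx_A = L_AF · (+80), where L_AF = adj(I−A)_AF / det(I−A) = 0.2300 / 0.2570.
Δx_A = 0.2300 × (+80) / 0.2570 = 18.40 / 0.2570 ≈ 71.595.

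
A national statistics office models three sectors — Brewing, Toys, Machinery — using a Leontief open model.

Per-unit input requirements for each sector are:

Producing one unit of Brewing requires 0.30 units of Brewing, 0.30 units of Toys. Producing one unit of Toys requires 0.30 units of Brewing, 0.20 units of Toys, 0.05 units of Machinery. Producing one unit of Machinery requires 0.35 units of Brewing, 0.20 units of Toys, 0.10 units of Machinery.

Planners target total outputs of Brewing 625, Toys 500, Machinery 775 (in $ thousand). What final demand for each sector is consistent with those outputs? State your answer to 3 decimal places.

d_B = 16.250, d_T = 57.500, d_M = 672.500

I − A =
  [   0.70    -0.30    -0.35]
  [  -0.30     0.80    -0.20]
  [   0.00    -0.05     0.90]
d = (I − A) x:
  d_B = (+0.70)·625 + (-0.30)·500 + (-0.35)·775 = 16.250
  d_T = (-0.30)·625 + (+0.80)·500 + (-0.20)·775 = 57.500
  d_M = (+0.00)·625 + (-0.05)·500 + (+0.90)·775 = 672.500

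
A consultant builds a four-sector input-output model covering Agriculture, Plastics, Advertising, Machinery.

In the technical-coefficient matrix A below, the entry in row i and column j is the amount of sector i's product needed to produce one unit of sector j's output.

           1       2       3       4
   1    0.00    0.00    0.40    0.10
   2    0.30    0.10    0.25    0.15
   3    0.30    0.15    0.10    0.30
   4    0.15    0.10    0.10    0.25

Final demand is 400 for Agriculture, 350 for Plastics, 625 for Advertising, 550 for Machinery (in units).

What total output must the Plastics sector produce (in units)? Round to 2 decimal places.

I − A =
  [   1.00     0.00    -0.40    -0.10]
  [  -0.30     0.90    -0.25    -0.15]
  [  -0.30    -0.15     0.90    -0.30]
  [  -0.15    -0.10    -0.10     0.75]
Compute the cofactors C_ij = (−1)^(i+j)·(3×3 minor ij) of I−A; the adjugate is their transpose:
adj(I−A) = Cᵀ =
  [ 0.529125   0.067500   0.275500   0.194250]
  [ 0.285750   0.520500   0.300750   0.262500]
  [ 0.284625   0.143250   0.643500   0.324000]
  [ 0.181875   0.102000   0.181000   0.646500]
det(I−A) = Σ_j (I−A)_1j·C_1j = (1.00)(0.529125) + (0.00)(0.285750) + (-0.40)(0.284625) + (-0.10)(0.181875) = 0.3970875
(I − A)⁻¹ = adj(I−A) / det(I−A) ≈
  [   1.3325     0.1700     0.6938     0.4892]
  [   0.7196     1.3108     0.7574     0.6611]
  [   0.7168     0.3608     1.6205     0.8159]
  [   0.4580     0.2569     0.4558     1.6281]
x = (I − A)⁻¹ d = adj(I−A)·d / det(I−A), with det(I−A) = 0.3970875:
  x_1 = (0.529125·400 + 0.067500·350 + 0.275500·625 + 0.194250·550) / 0.3970875 = 514.30 / 0.3970875 ≈ 1295.18
  x_2 = (0.285750·400 + 0.520500·350 + 0.300750·625 + 0.262500·550) / 0.3970875 = 628.81875 / 0.3970875 ≈ 1583.58
  x_3 = (0.284625·400 + 0.143250·350 + 0.643500·625 + 0.324000·550) / 0.3970875 = 744.375 / 0.3970875 ≈ 1874.59
  x_4 = (0.181875·400 + 0.102000·350 + 0.181000·625 + 0.646500·550) / 0.3970875 = 577.15 / 0.3970875 ≈ 1453.46

x_2 = 1583.58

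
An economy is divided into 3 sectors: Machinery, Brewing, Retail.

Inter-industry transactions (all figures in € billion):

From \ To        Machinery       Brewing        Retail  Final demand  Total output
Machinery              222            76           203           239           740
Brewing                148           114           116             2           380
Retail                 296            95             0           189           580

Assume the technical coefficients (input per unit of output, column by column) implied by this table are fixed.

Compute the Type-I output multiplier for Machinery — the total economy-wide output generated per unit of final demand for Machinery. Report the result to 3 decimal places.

Technical coefficients a_ij = z_ij / X_j:
  a_MM = 222/740 = 0.30, a_BM = 148/740 = 0.20, a_RM = 296/740 = 0.40
  a_MB = 76/380 = 0.20, a_BB = 114/380 = 0.30, a_RB = 95/380 = 0.25
  a_MR = 203/580 = 0.35, a_BR = 116/580 = 0.20, a_RR = 0/580 = 0.00
I − A =
  [   0.70    -0.20    -0.35]
  [  -0.20     0.70    -0.20]
  [  -0.40    -0.25     1.00]
Cofactors of I−A, C_ij = (−1)^(i+j)·(minor ij) (rows/columns in the sector order above):
  C_11 = (0.70)(1.00) − (-0.20)(-0.25) = 0.6500
  C_12 = −[(-0.20)(1.00) − (-0.20)(-0.40)] = 0.2800
  C_13 = (-0.20)(-0.25) − (0.70)(-0.40) = 0.3300
  C_21 = −[(-0.20)(1.00) − (-0.35)(-0.25)] = 0.2875
  C_22 = (0.70)(1.00) − (-0.35)(-0.40) = 0.5600
  C_23 = −[(0.70)(-0.25) − (-0.20)(-0.40)] = 0.2550
  C_31 = (-0.20)(-0.20) − (-0.35)(0.70) = 0.2850
  C_32 = −[(0.70)(-0.20) − (-0.35)(-0.20)] = 0.2100
  C_33 = (0.70)(0.70) − (-0.20)(-0.20) = 0.4500
det(I−A) = Σ_j (I−A)_1j·C_1j = (0.70)(0.6500) + (-0.20)(0.2800) + (-0.35)(0.3300) = 0.2835
adj(I−A) = Cᵀ =
  [ 0.6500   0.2875   0.2850]
  [ 0.2800   0.5600   0.2100]
  [ 0.3300   0.2550   0.4500]
(I − A)⁻¹ = adj(I−A) / det(I−A) ≈
  [   2.2928     1.0141     1.0053]
  [   0.9877     1.9753     0.7407]
  [   1.1640     0.8995     1.5873]
The output multiplier for sector j is the column-j sum of the Leontief inverse (I − A)⁻¹ = adj(I−A) / det(I−A).
Column M of adj(I−A): (0.6500, 0.2800, 0.3300); det(I−A) = 0.2835.
m_M = (0.6500 + 0.2800 + 0.3300) / 0.2835 = 1.26 / 0.2835 ≈ 4.444.

m_M = 4.444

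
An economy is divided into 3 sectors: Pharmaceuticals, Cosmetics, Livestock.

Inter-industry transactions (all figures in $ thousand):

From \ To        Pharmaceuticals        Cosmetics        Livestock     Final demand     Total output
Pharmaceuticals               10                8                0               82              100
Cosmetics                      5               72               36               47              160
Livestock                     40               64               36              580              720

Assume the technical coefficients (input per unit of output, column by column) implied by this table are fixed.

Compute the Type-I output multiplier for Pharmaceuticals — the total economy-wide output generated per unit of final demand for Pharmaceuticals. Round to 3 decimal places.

m_1 = 1.805

Technical coefficients a_ij = z_ij / X_j:
  a_11 = 10/100 = 0.10, a_21 = 5/100 = 0.05, a_31 = 40/100 = 0.40
  a_12 = 8/160 = 0.05, a_22 = 72/160 = 0.45, a_32 = 64/160 = 0.40
  a_13 = 0/720 = 0.00, a_23 = 36/720 = 0.05, a_33 = 36/720 = 0.05
I − A =
  [   0.90    -0.05     0.00]
  [  -0.05     0.55    -0.05]
  [  -0.40    -0.40     0.95]
Cofactors of I−A, C_ij = (−1)^(i+j)·(minor ij) (rows/columns in the sector order above):
  C_11 = (0.55)(0.95) − (-0.05)(-0.40) = 0.5025
  C_12 = −[(-0.05)(0.95) − (-0.05)(-0.40)] = 0.0675
  C_13 = (-0.05)(-0.40) − (0.55)(-0.40) = 0.2400
  C_21 = −[(-0.05)(0.95) − (0.00)(-0.40)] = 0.0475
  C_22 = (0.90)(0.95) − (0.00)(-0.40) = 0.8550
  C_23 = −[(0.90)(-0.40) − (-0.05)(-0.40)] = 0.3800
  C_31 = (-0.05)(-0.05) − (0.00)(0.55) = 0.0025
  C_32 = −[(0.90)(-0.05) − (0.00)(-0.05)] = 0.0450
  C_33 = (0.90)(0.55) − (-0.05)(-0.05) = 0.4925
det(I−A) = Σ_j (I−A)_1j·C_1j = (0.90)(0.5025) + (-0.05)(0.0675) + (0.00)(0.2400) = 0.448875
adj(I−A) = Cᵀ =
  [ 0.5025   0.0475   0.0025]
  [ 0.0675   0.8550   0.0450]
  [ 0.2400   0.3800   0.4925]
(I − A)⁻¹ = adj(I−A) / det(I−A) ≈
  [   1.1195     0.1058     0.0056]
  [   0.1504     1.9048     0.1003]
  [   0.5347     0.8466     1.0972]
The output multiplier for sector j is the column-j sum of the Leontief inverse (I − A)⁻¹ = adj(I−A) / det(I−A).
Column 1 of adj(I−A): (0.5025, 0.0675, 0.2400); det(I−A) = 0.448875.
m_1 = (0.5025 + 0.0675 + 0.2400) / 0.448875 = 0.81 / 0.448875 ≈ 1.805.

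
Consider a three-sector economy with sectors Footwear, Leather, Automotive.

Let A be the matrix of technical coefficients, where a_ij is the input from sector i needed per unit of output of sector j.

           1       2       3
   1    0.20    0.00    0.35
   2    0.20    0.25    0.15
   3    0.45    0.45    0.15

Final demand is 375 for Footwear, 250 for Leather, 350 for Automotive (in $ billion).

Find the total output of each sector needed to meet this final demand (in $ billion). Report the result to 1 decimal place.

I − A =
  [   0.80     0.00    -0.35]
  [  -0.20     0.75    -0.15]
  [  -0.45    -0.45     0.85]
Cofactors of I−A, C_ij = (−1)^(i+j)·(minor ij) (rows/columns in the sector order above):
  C_11 = (0.75)(0.85) − (-0.15)(-0.45) = 0.5700
  C_12 = −[(-0.20)(0.85) − (-0.15)(-0.45)] = 0.2375
  C_13 = (-0.20)(-0.45) − (0.75)(-0.45) = 0.4275
  C_21 = −[(0.00)(0.85) − (-0.35)(-0.45)] = 0.1575
  C_22 = (0.80)(0.85) − (-0.35)(-0.45) = 0.5225
  C_23 = −[(0.80)(-0.45) − (0.00)(-0.45)] = 0.3600
  C_31 = (0.00)(-0.15) − (-0.35)(0.75) = 0.2625
  C_32 = −[(0.80)(-0.15) − (-0.35)(-0.20)] = 0.1900
  C_33 = (0.80)(0.75) − (0.00)(-0.20) = 0.6000
det(I−A) = Σ_j (I−A)_1j·C_1j = (0.80)(0.5700) + (0.00)(0.2375) + (-0.35)(0.4275) = 0.306375
adj(I−A) = Cᵀ =
  [ 0.5700   0.1575   0.2625]
  [ 0.2375   0.5225   0.1900]
  [ 0.4275   0.3600   0.6000]
(I − A)⁻¹ = adj(I−A) / det(I−A) ≈
  [   1.8605     0.5141     0.8568]
  [   0.7752     1.7054     0.6202]
  [   1.3953     1.1750     1.9584]
x = (I − A)⁻¹ d = adj(I−A)·d / det(I−A), with det(I−A) = 0.306375:
  x_1 = (0.5700·375 + 0.1575·250 + 0.2625·350) / 0.306375 = 345.00 / 0.306375 ≈ 1126.1
  x_2 = (0.2375·375 + 0.5225·250 + 0.1900·350) / 0.306375 = 286.1875 / 0.306375 ≈ 934.1
  x_3 = (0.4275·375 + 0.3600·250 + 0.6000·350) / 0.306375 = 460.3125 / 0.306375 ≈ 1502.4

x_1 = 1126.1, x_2 = 934.1, x_3 = 1502.4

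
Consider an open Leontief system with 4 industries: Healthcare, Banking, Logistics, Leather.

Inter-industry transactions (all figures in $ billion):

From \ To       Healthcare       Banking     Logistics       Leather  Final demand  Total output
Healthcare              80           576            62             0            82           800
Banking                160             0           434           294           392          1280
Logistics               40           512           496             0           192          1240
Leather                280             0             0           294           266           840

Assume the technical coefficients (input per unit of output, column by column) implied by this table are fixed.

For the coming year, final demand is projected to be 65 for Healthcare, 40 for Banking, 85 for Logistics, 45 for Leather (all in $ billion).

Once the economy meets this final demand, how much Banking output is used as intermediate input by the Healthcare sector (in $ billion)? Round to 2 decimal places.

z_21 = 45.48

Technical coefficients a_ij = z_ij / X_j:
  a_11 = 80/800 = 0.10, a_21 = 160/800 = 0.20, a_31 = 40/800 = 0.05, a_41 = 280/800 = 0.35
  a_12 = 576/1280 = 0.45, a_22 = 0/1280 = 0.00, a_32 = 512/1280 = 0.40, a_42 = 0/1280 = 0.00
  a_13 = 62/1240 = 0.05, a_23 = 434/1240 = 0.35, a_33 = 496/1240 = 0.40, a_43 = 0/1240 = 0.00
  a_14 = 0/840 = 0.00, a_24 = 294/840 = 0.35, a_34 = 0/840 = 0.00, a_44 = 294/840 = 0.35
I − A =
  [   0.90    -0.45    -0.05     0.00]
  [  -0.20     1.00    -0.35    -0.35]
  [  -0.05    -0.40     0.60     0.00]
  [  -0.35     0.00     0.00     0.65]
Compute the cofactors C_ij = (−1)^(i+j)·(3×3 minor ij) of I−A; the adjugate is their transpose:
adj(I−A) = Cᵀ =
  [ 0.299000   0.188500   0.134875   0.101500]
  [ 0.162875   0.349375   0.217375   0.188125]
  [ 0.133500   0.248625   0.471375   0.133875]
  [ 0.161000   0.101500   0.072625   0.345625]
det(I−A) = Σ_j (I−A)_1j·C_1j = (0.90)(0.299000) + (-0.45)(0.162875) + (-0.05)(0.133500) + (0.00)(0.161000) = 0.18913125
(I − A)⁻¹ = adj(I−A) / det(I−A) ≈
  [   1.5809     0.9967     0.7131     0.5367]
  [   0.8612     1.8473     1.1493     0.9947]
  [   0.7059     1.3146     2.4923     0.7078]
  [   0.8513     0.5367     0.3840     1.8274]
First solve x = (I − A)⁻¹ d = adj(I−A)·d / det(I−A); in particular x_1 = (0.299000·65 + 0.188500·40 + 0.134875·85 + 0.101500·45) / 0.18913125 = 43.006875 / 0.18913125 ≈ 227.3917.
Intermediate flow from 2 to 1: z_21 = a_21 · x_1 = 0.20 × 43.006875 / 0.18913125 = 8.601375 / 0.18913125 ≈ 45.48.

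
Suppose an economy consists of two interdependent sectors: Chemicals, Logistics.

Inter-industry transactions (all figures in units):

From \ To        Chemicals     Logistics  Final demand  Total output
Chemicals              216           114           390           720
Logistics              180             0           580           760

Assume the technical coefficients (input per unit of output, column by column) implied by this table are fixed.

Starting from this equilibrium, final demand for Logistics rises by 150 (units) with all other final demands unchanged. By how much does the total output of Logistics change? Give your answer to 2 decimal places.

Technical coefficients a_ij = z_ij / X_j:
  a_CC = 216/720 = 0.30, a_LC = 180/720 = 0.25
  a_CL = 114/760 = 0.15, a_LL = 0/760 = 0.00
I − A =
  [   0.70    -0.15]
  [  -0.25     1.00]
det(I−A) = (0.70)(1.00) − (-0.15)(-0.25) = 0.6625
adj(I−A) = [[1.00, 0.15], [0.25, 0.70]]
(I − A)⁻¹ = adj(I−A) / det(I−A) ≈
  [   1.5094     0.2264]
  [   0.3774     1.0566]
Δx = (I − A)⁻¹ Δd with Δd having +150 in the Logistics component and 0 elsewhere.
So Δx_L = L_LL · (+150), where L_LL = adj(I−A)_LL / det(I−A) = 0.70 / 0.6625.
Δx_L = 0.70 × (+150) / 0.6625 = 105.00 / 0.6625 ≈ 158.49.

Δx_L = 158.49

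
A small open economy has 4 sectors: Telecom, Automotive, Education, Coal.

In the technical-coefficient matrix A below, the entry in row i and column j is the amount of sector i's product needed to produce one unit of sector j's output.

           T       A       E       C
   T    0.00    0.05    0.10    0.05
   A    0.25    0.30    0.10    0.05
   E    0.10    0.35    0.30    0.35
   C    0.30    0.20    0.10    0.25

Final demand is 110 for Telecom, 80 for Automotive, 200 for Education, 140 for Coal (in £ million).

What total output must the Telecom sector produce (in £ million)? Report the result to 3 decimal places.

I − A =
  [   1.00    -0.05    -0.10    -0.05]
  [  -0.25     0.70    -0.10    -0.05]
  [  -0.10    -0.35     0.70    -0.35]
  [  -0.30    -0.20    -0.10     0.75]
Compute the cofactors C_ij = (−1)^(i+j)·(3×3 minor ij) of I−A; the adjugate is their transpose:
adj(I−A) = Cᵀ =
  [ 0.301000   0.066500   0.060000   0.052500]
  [ 0.151500   0.461000   0.100000   0.087500]
  [ 0.213375   0.337250   0.491875   0.266250]
  [ 0.189250   0.194500   0.116250   0.430000]
det(I−A) = Σ_j (I−A)_1j·C_1j = (1.00)(0.301000) + (-0.05)(0.151500) + (-0.10)(0.213375) + (-0.05)(0.189250) = 0.262625
(I − A)⁻¹ = adj(I−A) / det(I−A) ≈
  [   1.1461     0.2532     0.2285     0.1999]
  [   0.5769     1.7554     0.3808     0.3332]
  [   0.8125     1.2842     1.8729     1.0138]
  [   0.7206     0.7406     0.4426     1.6373]
x = (I − A)⁻¹ d = adj(I−A)·d / det(I−A), with det(I−A) = 0.262625:
  x_T = (0.301000·110 + 0.066500·80 + 0.060000·200 + 0.052500·140) / 0.262625 = 57.78 / 0.262625 ≈ 220.010
  x_A = (0.151500·110 + 0.461000·80 + 0.100000·200 + 0.087500·140) / 0.262625 = 85.795 / 0.262625 ≈ 326.683
  x_E = (0.213375·110 + 0.337250·80 + 0.491875·200 + 0.266250·140) / 0.262625 = 186.10125 / 0.262625 ≈ 708.620
  x_C = (0.189250·110 + 0.194500·80 + 0.116250·200 + 0.430000·140) / 0.262625 = 119.8275 / 0.262625 ≈ 456.268

x_T = 220.010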